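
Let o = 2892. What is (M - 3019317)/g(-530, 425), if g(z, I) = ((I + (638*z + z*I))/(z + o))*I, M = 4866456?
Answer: -1454314106/79753375 ≈ -18.235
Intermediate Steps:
g(z, I) = I*(I + 638*z + I*z)/(2892 + z) (g(z, I) = ((I + (638*z + z*I))/(z + 2892))*I = ((I + (638*z + I*z))/(2892 + z))*I = ((I + 638*z + I*z)/(2892 + z))*I = I*(I + 638*z + I*z)/(2892 + z))
(M - 3019317)/g(-530, 425) = (4866456 - 3019317)/((425*(425 + 638*(-530) + 425*(-530))/(2892 - 530))) = 1847139/((425*(425 - 338140 - 225250)/2362)) = 1847139/((425*(1/2362)*(-562965))) = 1847139/(-239260125/2362) = 1847139*(-2362/239260125) = -1454314106/79753375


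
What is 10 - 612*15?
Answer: -9170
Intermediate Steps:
10 - 612*15 = 10 - 102*90 = 10 - 9180 = -9170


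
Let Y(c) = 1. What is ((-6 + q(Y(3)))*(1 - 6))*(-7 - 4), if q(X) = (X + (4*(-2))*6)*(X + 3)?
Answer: -10670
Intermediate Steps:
q(X) = (-48 + X)*(3 + X) (q(X) = (X - 8*6)*(3 + X) = (X - 48)*(3 + X) = (-48 + X)*(3 + X))
((-6 + q(Y(3)))*(1 - 6))*(-7 - 4) = ((-6 + (-144 + 1² - 45*1))*(1 - 6))*(-7 - 4) = ((-6 + (-144 + 1 - 45))*(-5))*(-11) = ((-6 - 188)*(-5))*(-11) = -194*(-5)*(-11) = 970*(-11) = -10670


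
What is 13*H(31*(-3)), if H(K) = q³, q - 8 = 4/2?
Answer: 13000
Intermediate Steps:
q = 10 (q = 8 + 4/2 = 8 + 4*(½) = 8 + 2 = 10)
H(K) = 1000 (H(K) = 10³ = 1000)
13*H(31*(-3)) = 13*1000 = 13000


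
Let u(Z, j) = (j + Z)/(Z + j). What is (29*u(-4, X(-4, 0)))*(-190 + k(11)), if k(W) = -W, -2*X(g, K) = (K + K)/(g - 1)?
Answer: -5829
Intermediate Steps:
X(g, K) = -K/(-1 + g) (X(g, K) = -(K + K)/(2*(g - 1)) = -2*K/(2*(-1 + g)) = -K/(-1 + g))
u(Z, j) = 1 (u(Z, j) = (Z + j)/(Z + j) = 1)
(29*u(-4, X(-4, 0)))*(-190 + k(11)) = (29*1)*(-190 - 1*11) = 29*(-190 - 11) = 29*(-201) = -5829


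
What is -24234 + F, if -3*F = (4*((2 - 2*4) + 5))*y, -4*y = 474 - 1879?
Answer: -71297/3 ≈ -23766.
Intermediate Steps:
y = 1405/4 (y = -(474 - 1879)/4 = -¼*(-1405) = 1405/4 ≈ 351.25)
F = 1405/3 (F = -4*((2 - 2*4) + 5)*1405/(3*4) = -4*((2 - 8) + 5)*1405/(3*4) = -4*(-6 + 5)*1405/(3*4) = -4*(-1)*1405/(3*4) = -(-4)*1405/(3*4) = -⅓*(-1405) = 1405/3 ≈ 468.33)
-24234 + F = -24234 + 1405/3 = -71297/3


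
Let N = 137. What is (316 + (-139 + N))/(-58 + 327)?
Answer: 314/269 ≈ 1.1673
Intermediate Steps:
(316 + (-139 + N))/(-58 + 327) = (316 + (-139 + 137))/(-58 + 327) = (316 - 2)/269 = 314*(1/269) = 314/269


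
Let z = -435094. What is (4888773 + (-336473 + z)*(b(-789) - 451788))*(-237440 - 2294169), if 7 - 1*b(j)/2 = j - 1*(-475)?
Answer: -881238547679728995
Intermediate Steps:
b(j) = -936 - 2*j (b(j) = 14 - 2*(j - 1*(-475)) = 14 - 2*(j + 475) = 14 - 2*(475 + j) = 14 + (-950 - 2*j) = -936 - 2*j)
(4888773 + (-336473 + z)*(b(-789) - 451788))*(-237440 - 2294169) = (4888773 + (-336473 - 435094)*((-936 - 2*(-789)) - 451788))*(-237440 - 2294169) = (4888773 - 771567*((-936 + 1578) - 451788))*(-2531609) = (4888773 - 771567*(642 - 451788))*(-2531609) = (4888773 - 771567*(-451146))*(-2531609) = (4888773 + 348089365782)*(-2531609) = 348094254555*(-2531609) = -881238547679728995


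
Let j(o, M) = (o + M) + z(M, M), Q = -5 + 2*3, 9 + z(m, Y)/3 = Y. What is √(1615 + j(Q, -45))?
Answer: √1409 ≈ 37.537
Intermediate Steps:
z(m, Y) = -27 + 3*Y
Q = 1 (Q = -5 + 6 = 1)
j(o, M) = -27 + o + 4*M (j(o, M) = (o + M) + (-27 + 3*M) = (M + o) + (-27 + 3*M) = -27 + o + 4*M)
√(1615 + j(Q, -45)) = √(1615 + (-27 + 1 + 4*(-45))) = √(1615 + (-27 + 1 - 180)) = √(1615 - 206) = √1409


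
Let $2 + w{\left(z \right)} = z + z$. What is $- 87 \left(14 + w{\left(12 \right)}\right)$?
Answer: $-3132$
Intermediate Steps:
$w{\left(z \right)} = -2 + 2 z$ ($w{\left(z \right)} = -2 + \left(z + z\right) = -2 + 2 z$)
$- 87 \left(14 + w{\left(12 \right)}\right) = - 87 \left(14 + \left(-2 + 2 \cdot 12\right)\right) = - 87 \left(14 + \left(-2 + 24\right)\right) = - 87 \left(14 + 22\right) = \left(-87\right) 36 = -3132$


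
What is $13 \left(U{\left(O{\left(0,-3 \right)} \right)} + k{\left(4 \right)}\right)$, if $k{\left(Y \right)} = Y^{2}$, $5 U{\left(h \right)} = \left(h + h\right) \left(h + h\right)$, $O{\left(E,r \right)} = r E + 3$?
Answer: $\frac{1508}{5} \approx 301.6$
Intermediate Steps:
$O{\left(E,r \right)} = 3 + E r$ ($O{\left(E,r \right)} = E r + 3 = 3 + E r$)
$U{\left(h \right)} = \frac{4 h^{2}}{5}$ ($U{\left(h \right)} = \frac{\left(h + h\right) \left(h + h\right)}{5} = \frac{2 h 2 h}{5} = \frac{4 h^{2}}{5}$)
$13 \left(U{\left(O{\left(0,-3 \right)} \right)} + k{\left(4 \right)}\right) = 13 \left(\frac{4 \left(3 + 0 \left(-3\right)\right)^{2}}{5} + 4^{2}\right) = 13 \left(\frac{4 \left(3 + 0\right)^{2}}{5} + 16\right) = 13 \left(\frac{4 \cdot 3^{2}}{5} + 16\right) = 13 \left(\frac{4}{5} \cdot 9 + 16\right) = 13 \left(\frac{36}{5} + 16\right) = 13 \cdot \frac{116}{5} = \frac{1508}{5}$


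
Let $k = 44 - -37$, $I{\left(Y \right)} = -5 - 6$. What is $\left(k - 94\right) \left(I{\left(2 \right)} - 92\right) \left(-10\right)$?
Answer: $-13390$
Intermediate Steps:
$I{\left(Y \right)} = -11$ ($I{\left(Y \right)} = -5 - 6 = -11$)
$k = 81$ ($k = 44 + 37 = 81$)
$\left(k - 94\right) \left(I{\left(2 \right)} - 92\right) \left(-10\right) = \left(81 - 94\right) \left(-11 - 92\right) \left(-10\right) = \left(-13\right) \left(-103\right) \left(-10\right) = 1339 \left(-10\right) = -13390$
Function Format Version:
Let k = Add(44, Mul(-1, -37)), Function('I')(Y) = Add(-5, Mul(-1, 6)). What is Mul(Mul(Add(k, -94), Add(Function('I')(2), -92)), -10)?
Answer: -13390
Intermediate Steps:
Function('I')(Y) = -11 (Function('I')(Y) = Add(-5, -6) = -11)
k = 81 (k = Add(44, 37) = 81)
Mul(Mul(Add(k, -94), Add(Function('I')(2), -92)), -10) = Mul(Mul(Add(81, -94), Add(-11, -92)), -10) = Mul(Mul(-13, -103), -10) = Mul(1339, -10) = -13390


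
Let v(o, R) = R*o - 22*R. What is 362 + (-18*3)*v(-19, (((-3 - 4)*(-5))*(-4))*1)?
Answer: -309598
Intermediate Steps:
v(o, R) = -22*R + R*o
362 + (-18*3)*v(-19, (((-3 - 4)*(-5))*(-4))*1) = 362 + (-18*3)*(((((-3 - 4)*(-5))*(-4))*1)*(-22 - 19)) = 362 - 54*(-7*(-5)*(-4))*1*(-41) = 362 - 54*(35*(-4))*1*(-41) = 362 - 54*(-140*1)*(-41) = 362 - (-7560)*(-41) = 362 - 54*5740 = 362 - 309960 = -309598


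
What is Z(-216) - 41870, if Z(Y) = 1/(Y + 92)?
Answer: -5191881/124 ≈ -41870.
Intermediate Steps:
Z(Y) = 1/(92 + Y)
Z(-216) - 41870 = 1/(92 - 216) - 41870 = 1/(-124) - 41870 = -1/124 - 41870 = -5191881/124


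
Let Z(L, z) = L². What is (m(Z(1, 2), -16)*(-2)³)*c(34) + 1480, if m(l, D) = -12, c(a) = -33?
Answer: -1688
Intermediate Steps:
(m(Z(1, 2), -16)*(-2)³)*c(34) + 1480 = -12*(-2)³*(-33) + 1480 = -12*(-8)*(-33) + 1480 = 96*(-33) + 1480 = -3168 + 1480 = -1688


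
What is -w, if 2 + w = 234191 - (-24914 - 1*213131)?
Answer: -472234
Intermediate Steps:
w = 472234 (w = -2 + (234191 - (-24914 - 1*213131)) = -2 + (234191 - (-24914 - 213131)) = -2 + (234191 - 1*(-238045)) = -2 + (234191 + 238045) = -2 + 472236 = 472234)
-w = -1*472234 = -472234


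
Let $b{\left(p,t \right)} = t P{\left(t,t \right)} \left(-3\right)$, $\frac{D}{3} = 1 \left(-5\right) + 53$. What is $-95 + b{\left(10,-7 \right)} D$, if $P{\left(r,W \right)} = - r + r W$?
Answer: $169249$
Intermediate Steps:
$P{\left(r,W \right)} = - r + W r$
$D = 144$ ($D = 3 \left(1 \left(-5\right) + 53\right) = 3 \left(-5 + 53\right) = 3 \cdot 48 = 144$)
$b{\left(p,t \right)} = - 3 t^{2} \left(-1 + t\right)$ ($b{\left(p,t \right)} = t t \left(-1 + t\right) \left(-3\right) = t \left(- 3 t \left(-1 + t\right)\right) = - 3 t^{2} \left(-1 + t\right)$)
$-95 + b{\left(10,-7 \right)} D = -95 + 3 \left(-7\right)^{2} \left(1 - -7\right) 144 = -95 + 3 \cdot 49 \left(1 + 7\right) 144 = -95 + 3 \cdot 49 \cdot 8 \cdot 144 = -95 + 1176 \cdot 144 = -95 + 169344 = 169249$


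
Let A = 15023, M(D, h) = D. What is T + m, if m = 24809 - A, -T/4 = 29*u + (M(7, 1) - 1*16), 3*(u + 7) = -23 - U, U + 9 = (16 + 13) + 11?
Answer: 12722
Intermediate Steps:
U = 31 (U = -9 + ((16 + 13) + 11) = -9 + (29 + 11) = -9 + 40 = 31)
u = -25 (u = -7 + (-23 - 1*31)/3 = -7 + (-23 - 31)/3 = -7 + (⅓)*(-54) = -7 - 18 = -25)
T = 2936 (T = -4*(29*(-25) + (7 - 1*16)) = -4*(-725 + (7 - 16)) = -4*(-725 - 9) = -4*(-734) = 2936)
m = 9786 (m = 24809 - 1*15023 = 24809 - 15023 = 9786)
T + m = 2936 + 9786 = 12722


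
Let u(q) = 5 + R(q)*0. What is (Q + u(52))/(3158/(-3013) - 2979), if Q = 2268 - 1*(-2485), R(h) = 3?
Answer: -14335854/8978885 ≈ -1.5966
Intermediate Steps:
Q = 4753 (Q = 2268 + 2485 = 4753)
u(q) = 5 (u(q) = 5 + 3*0 = 5 + 0 = 5)
(Q + u(52))/(3158/(-3013) - 2979) = (4753 + 5)/(3158/(-3013) - 2979) = 4758/(3158*(-1/3013) - 2979) = 4758/(-3158/3013 - 2979) = 4758/(-8978885/3013) = 4758*(-3013/8978885) = -14335854/8978885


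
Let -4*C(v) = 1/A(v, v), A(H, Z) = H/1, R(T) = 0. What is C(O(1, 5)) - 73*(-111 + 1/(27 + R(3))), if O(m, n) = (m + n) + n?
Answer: 9623125/1188 ≈ 8100.3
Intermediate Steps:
A(H, Z) = H (A(H, Z) = H*1 = H)
O(m, n) = m + 2*n
C(v) = -1/(4*v)
C(O(1, 5)) - 73*(-111 + 1/(27 + R(3))) = -1/(4*(1 + 2*5)) - 73*(-111 + 1/(27 + 0)) = -1/(4*(1 + 10)) - 73*(-111 + 1/27) = -¼/11 - 73*(-111 + 1/27) = -¼*1/11 - 73*(-2996)/27 = -1/44 - 1*(-218708/27) = -1/44 + 218708/27 = 9623125/1188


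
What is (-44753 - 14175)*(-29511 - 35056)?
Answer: 3804804176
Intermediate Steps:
(-44753 - 14175)*(-29511 - 35056) = -58928*(-64567) = 3804804176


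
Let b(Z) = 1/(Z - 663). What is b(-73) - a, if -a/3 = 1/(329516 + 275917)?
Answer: -201075/148532896 ≈ -0.0013537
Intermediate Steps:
a = -1/201811 (a = -3/(329516 + 275917) = -3/605433 = -3*1/605433 = -1/201811 ≈ -4.9551e-6)
b(Z) = 1/(-663 + Z)
b(-73) - a = 1/(-663 - 73) - 1*(-1/201811) = 1/(-736) + 1/201811 = -1/736 + 1/201811 = -201075/148532896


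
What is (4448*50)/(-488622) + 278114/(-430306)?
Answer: -57898168327/52564244583 ≈ -1.1015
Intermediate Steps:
(4448*50)/(-488622) + 278114/(-430306) = 222400*(-1/488622) + 278114*(-1/430306) = -111200/244311 - 139057/215153 = -57898168327/52564244583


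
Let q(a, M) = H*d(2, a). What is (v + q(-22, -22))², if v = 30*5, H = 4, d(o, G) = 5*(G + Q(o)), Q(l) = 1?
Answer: 72900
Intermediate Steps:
d(o, G) = 5 + 5*G (d(o, G) = 5*(G + 1) = 5*(1 + G) = 5 + 5*G)
q(a, M) = 20 + 20*a (q(a, M) = 4*(5 + 5*a) = 20 + 20*a)
v = 150
(v + q(-22, -22))² = (150 + (20 + 20*(-22)))² = (150 + (20 - 440))² = (150 - 420)² = (-270)² = 72900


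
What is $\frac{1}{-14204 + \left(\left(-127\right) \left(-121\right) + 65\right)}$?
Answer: $\frac{1}{1228} \approx 0.00081433$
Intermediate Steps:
$\frac{1}{-14204 + \left(\left(-127\right) \left(-121\right) + 65\right)} = \frac{1}{-14204 + \left(15367 + 65\right)} = \frac{1}{-14204 + 15432} = \frac{1}{1228}$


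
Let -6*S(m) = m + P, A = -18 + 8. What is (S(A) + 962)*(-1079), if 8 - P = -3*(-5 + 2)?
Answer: -6239857/6 ≈ -1.0400e+6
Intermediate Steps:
A = -10
P = -1 (P = 8 - (-3)*(-5 + 2) = 8 - (-3)*(-3) = 8 - 1*9 = 8 - 9 = -1)
S(m) = 1/6 - m/6 (S(m) = -(m - 1)/6 = -(-1 + m)/6 = 1/6 - m/6)
(S(A) + 962)*(-1079) = ((1/6 - 1/6*(-10)) + 962)*(-1079) = ((1/6 + 5/3) + 962)*(-1079) = (11/6 + 962)*(-1079) = (5783/6)*(-1079) = -6239857/6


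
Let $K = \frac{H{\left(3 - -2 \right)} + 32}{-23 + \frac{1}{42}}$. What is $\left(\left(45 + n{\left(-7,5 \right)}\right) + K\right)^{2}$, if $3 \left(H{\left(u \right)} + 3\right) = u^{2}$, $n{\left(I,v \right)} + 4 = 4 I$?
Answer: $\frac{120494529}{931225} \approx 129.39$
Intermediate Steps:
$n{\left(I,v \right)} = -4 + 4 I$
$H{\left(u \right)} = -3 + \frac{u^{2}}{3}$
$K = - \frac{1568}{965}$ ($K = \frac{\left(-3 + \frac{\left(3 - -2\right)^{2}}{3}\right) + 32}{-23 + \frac{1}{42}} = \frac{\left(-3 + \frac{\left(3 + 2\right)^{2}}{3}\right) + 32}{-23 + \frac{1}{42}} = \frac{\left(-3 + \frac{5^{2}}{3}\right) + 32}{- \frac{965}{42}} = \left(\left(-3 + \frac{1}{3} \cdot 25\right) + 32\right) \left(- \frac{42}{965}\right) = \left(\left(-3 + \frac{25}{3}\right) + 32\right) \left(- \frac{42}{965}\right) = \left(\frac{16}{3} + 32\right) \left(- \frac{42}{965}\right) = \frac{112}{3} \left(- \frac{42}{965}\right) = - \frac{1568}{965} \approx -1.6249$)
$\left(\left(45 + n{\left(-7,5 \right)}\right) + K\right)^{2} = \left(\left(45 + \left(-4 + 4 \left(-7\right)\right)\right) - \frac{1568}{965}\right)^{2} = \left(\left(45 - 32\right) - \frac{1568}{965}\right)^{2} = \left(13 - \frac{1568}{965}\right)^{2} = \left(\frac{10977}{965}\right)^{2} = \frac{120494529}{931225}$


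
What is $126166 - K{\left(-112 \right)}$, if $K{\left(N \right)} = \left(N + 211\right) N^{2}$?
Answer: $-1115690$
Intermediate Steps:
$K{\left(N \right)} = N^{2} \left(211 + N\right)$ ($K{\left(N \right)} = \left(211 + N\right) N^{2} = N^{2} \left(211 + N\right)$)
$126166 - K{\left(-112 \right)} = 126166 - \left(-112\right)^{2} \left(211 - 112\right) = 126166 - 12544 \cdot 99 = 126166 - 1241856 = -1115690$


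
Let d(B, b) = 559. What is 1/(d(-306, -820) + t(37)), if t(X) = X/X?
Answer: 1/560 ≈ 0.0017857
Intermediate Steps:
t(X) = 1
1/(d(-306, -820) + t(37)) = 1/(559 + 1) = 1/560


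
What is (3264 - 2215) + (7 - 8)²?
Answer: 1050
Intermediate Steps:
(3264 - 2215) + (7 - 8)² = 1049 + (-1)² = 1049 + 1 = 1050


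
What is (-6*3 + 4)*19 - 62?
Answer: -328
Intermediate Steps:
(-6*3 + 4)*19 - 62 = (-18 + 4)*19 - 62 = -14*19 - 62 = -266 - 62 = -328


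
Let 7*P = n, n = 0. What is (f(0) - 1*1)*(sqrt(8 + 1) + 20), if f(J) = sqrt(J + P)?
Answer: -23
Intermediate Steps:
P = 0 (P = (1/7)*0 = 0)
f(J) = sqrt(J) (f(J) = sqrt(J + 0) = sqrt(J))
(f(0) - 1*1)*(sqrt(8 + 1) + 20) = (sqrt(0) - 1*1)*(sqrt(8 + 1) + 20) = (0 - 1)*(sqrt(9) + 20) = -(3 + 20) = -1*23 = -23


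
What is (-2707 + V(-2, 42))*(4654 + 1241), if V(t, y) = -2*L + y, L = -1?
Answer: -15698385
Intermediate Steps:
V(t, y) = 2 + y (V(t, y) = -2*(-1) + y = 2 + y)
(-2707 + V(-2, 42))*(4654 + 1241) = (-2707 + (2 + 42))*(4654 + 1241) = (-2707 + 44)*5895 = -2663*5895 = -15698385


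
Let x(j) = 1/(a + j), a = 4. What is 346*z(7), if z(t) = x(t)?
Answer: 346/11 ≈ 31.455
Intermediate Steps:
x(j) = 1/(4 + j)
z(t) = 1/(4 + t)
346*z(7) = 346/(4 + 7) = 346/11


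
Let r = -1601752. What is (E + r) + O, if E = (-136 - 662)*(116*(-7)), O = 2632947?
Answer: 1679171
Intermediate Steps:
E = 647976 (E = -798*(-812) = 647976)
(E + r) + O = (647976 - 1601752) + 2632947 = -953776 + 2632947 = 1679171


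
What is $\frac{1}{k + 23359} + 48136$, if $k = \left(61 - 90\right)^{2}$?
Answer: $\frac{1164891201}{24200} \approx 48136.0$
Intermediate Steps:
$k = 841$ ($k = \left(-29\right)^{2} = 841$)
$\frac{1}{k + 23359} + 48136 = \frac{1}{841 + 23359} + 48136 = \frac{1}{24200} + 48136 = \frac{1164891201}{24200}$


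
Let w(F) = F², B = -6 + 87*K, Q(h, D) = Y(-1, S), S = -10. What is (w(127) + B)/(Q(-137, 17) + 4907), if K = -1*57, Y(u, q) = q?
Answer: 11164/4897 ≈ 2.2798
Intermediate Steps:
Q(h, D) = -10
K = -57
B = -4965 (B = -6 + 87*(-57) = -6 - 4959 = -4965)
(w(127) + B)/(Q(-137, 17) + 4907) = (127² - 4965)/(-10 + 4907) = (16129 - 4965)/4897 = 11164*(1/4897) = 11164/4897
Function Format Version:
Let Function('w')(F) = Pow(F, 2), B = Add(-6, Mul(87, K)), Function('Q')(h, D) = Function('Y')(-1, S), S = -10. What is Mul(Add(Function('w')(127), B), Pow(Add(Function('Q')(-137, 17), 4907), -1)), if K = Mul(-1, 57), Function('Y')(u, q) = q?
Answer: Rational(11164, 4897) ≈ 2.2798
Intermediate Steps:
Function('Q')(h, D) = -10
K = -57
B = -4965 (B = Add(-6, Mul(87, -57)) = Add(-6, -4959) = -4965)
Mul(Add(Function('w')(127), B), Pow(Add(Function('Q')(-137, 17), 4907), -1)) = Mul(Add(Pow(127, 2), -4965), Pow(Add(-10, 4907), -1)) = Mul(Add(16129, -4965), Pow(4897, -1)) = Mul(11164, Rational(1, 4897)) = Rational(11164, 4897)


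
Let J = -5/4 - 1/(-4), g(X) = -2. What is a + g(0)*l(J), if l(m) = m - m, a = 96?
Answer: 96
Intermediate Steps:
J = -1 (J = -5*¼ - 1*(-¼) = -5/4 + ¼ = -1)
l(m) = 0
a + g(0)*l(J) = 96 - 2*0 = 96 + 0 = 96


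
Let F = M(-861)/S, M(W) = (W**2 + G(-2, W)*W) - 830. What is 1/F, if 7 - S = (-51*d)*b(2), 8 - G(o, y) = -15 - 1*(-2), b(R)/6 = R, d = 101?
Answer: 61819/722410 ≈ 0.085573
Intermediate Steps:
b(R) = 6*R
G(o, y) = 21 (G(o, y) = 8 - (-15 - 1*(-2)) = 8 - (-15 + 2) = 8 - 1*(-13) = 8 + 13 = 21)
M(W) = -830 + W**2 + 21*W (M(W) = (W**2 + 21*W) - 830 = -830 + W**2 + 21*W)
S = 61819 (S = 7 - (-51*101)*6*2 = 7 - (-5151)*12 = 7 - 1*(-61812) = 7 + 61812 = 61819)
F = 722410/61819 (F = (-830 + (-861)**2 + 21*(-861))/61819 = (-830 + 741321 - 18081)*(1/61819) = 722410*(1/61819) = 722410/61819 ≈ 11.686)
1/F = 1/(722410/61819) = 61819/722410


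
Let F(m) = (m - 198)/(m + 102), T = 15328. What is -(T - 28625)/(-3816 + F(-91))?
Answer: -146267/42265 ≈ -3.4607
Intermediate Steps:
F(m) = (-198 + m)/(102 + m)
-(T - 28625)/(-3816 + F(-91)) = -(15328 - 28625)/(-3816 + (-198 - 91)/(102 - 91)) = -(-13297)/(-3816 - 289/11) = -(-13297)/(-42265/11) = -(-13297)*(-11)/42265 = -1*146267/42265 = -146267/42265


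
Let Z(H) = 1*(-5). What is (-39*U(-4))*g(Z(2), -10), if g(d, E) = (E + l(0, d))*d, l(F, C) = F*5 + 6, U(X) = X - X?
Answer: 0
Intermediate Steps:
Z(H) = -5
U(X) = 0
l(F, C) = 6 + 5*F (l(F, C) = 5*F + 6 = 6 + 5*F)
g(d, E) = d*(6 + E) (g(d, E) = (E + (6 + 5*0))*d = (E + (6 + 0))*d = (E + 6)*d = (6 + E)*d = d*(6 + E))
(-39*U(-4))*g(Z(2), -10) = (-39*0)*(-5*(6 - 10)) = 0*(-5*(-4)) = 0*20 = 0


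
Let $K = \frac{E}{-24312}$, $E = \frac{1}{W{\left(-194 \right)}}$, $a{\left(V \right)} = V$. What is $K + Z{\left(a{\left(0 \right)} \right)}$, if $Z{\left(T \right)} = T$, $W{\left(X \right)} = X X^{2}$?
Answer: $\frac{1}{177511247808} \approx 5.6334 \cdot 10^{-12}$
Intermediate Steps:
$W{\left(X \right)} = X^{3}$
$E = - \frac{1}{7301384}$ ($E = \frac{1}{\left(-194\right)^{3}} = \frac{1}{-7301384} = - \frac{1}{7301384} \approx -1.3696 \cdot 10^{-7}$)
$K = \frac{1}{177511247808}$ ($K = - \frac{1}{7301384 \left(-24312\right)} = \left(- \frac{1}{7301384}\right) \left(- \frac{1}{24312}\right) = \frac{1}{177511247808} \approx 5.6334 \cdot 10^{-12}$)
$K + Z{\left(a{\left(0 \right)} \right)} = \frac{1}{177511247808} + 0 = \frac{1}{177511247808}$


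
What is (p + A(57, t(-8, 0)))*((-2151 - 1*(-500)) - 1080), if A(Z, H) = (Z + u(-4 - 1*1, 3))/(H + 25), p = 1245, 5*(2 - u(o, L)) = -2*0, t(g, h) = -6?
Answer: -64762934/19 ≈ -3.4086e+6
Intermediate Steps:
u(o, L) = 2 (u(o, L) = 2 - (-2)*0/5 = 2 - 1/5*0 = 2 + 0 = 2)
A(Z, H) = (2 + Z)/(25 + H) (A(Z, H) = (Z + 2)/(H + 25) = (2 + Z)/(25 + H))
(p + A(57, t(-8, 0)))*((-2151 - 1*(-500)) - 1080) = (1245 + (2 + 57)/(25 - 6))*((-2151 - 1*(-500)) - 1080) = (1245 + 59/19)*((-2151 + 500) - 1080) = (1245 + (1/19)*59)*(-1651 - 1080) = (1245 + 59/19)*(-2731) = (23714/19)*(-2731) = -64762934/19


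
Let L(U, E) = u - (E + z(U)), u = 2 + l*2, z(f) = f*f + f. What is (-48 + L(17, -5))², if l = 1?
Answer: 119025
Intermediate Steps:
z(f) = f + f² (z(f) = f² + f = f + f²)
u = 4 (u = 2 + 1*2 = 2 + 2 = 4)
L(U, E) = 4 - E - U*(1 + U) (L(U, E) = 4 - (E + U*(1 + U)) = 4 + (-E - U*(1 + U)) = 4 - E - U*(1 + U))
(-48 + L(17, -5))² = (-48 + (4 - 1*(-5) - 1*17*(1 + 17)))² = (-48 + (4 + 5 - 1*17*18))² = (-48 + (4 + 5 - 306))² = (-48 - 297)² = (-345)² = 119025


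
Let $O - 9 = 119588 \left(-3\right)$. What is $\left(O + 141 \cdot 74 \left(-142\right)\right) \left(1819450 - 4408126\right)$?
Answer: $4764155302908$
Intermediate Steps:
$O = -358755$ ($O = 9 + 119588 \left(-3\right) = 9 - 358764 = -358755$)
$\left(O + 141 \cdot 74 \left(-142\right)\right) \left(1819450 - 4408126\right) = \left(-358755 + 141 \cdot 74 \left(-142\right)\right) \left(1819450 - 4408126\right) = \left(-358755 + 10434 \left(-142\right)\right) \left(-2588676\right) = \left(-358755 - 1481628\right) \left(-2588676\right) = \left(-1840383\right) \left(-2588676\right) = 4764155302908$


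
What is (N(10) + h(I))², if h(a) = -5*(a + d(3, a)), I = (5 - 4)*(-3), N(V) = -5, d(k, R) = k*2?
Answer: 400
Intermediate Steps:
d(k, R) = 2*k
I = -3 (I = 1*(-3) = -3)
h(a) = -30 - 5*a (h(a) = -5*(a + 2*3) = -5*(a + 6) = -5*(6 + a) = -30 - 5*a)
(N(10) + h(I))² = (-5 + (-30 - 5*(-3)))² = (-5 + (-30 + 15))² = (-5 - 15)² = (-20)² = 400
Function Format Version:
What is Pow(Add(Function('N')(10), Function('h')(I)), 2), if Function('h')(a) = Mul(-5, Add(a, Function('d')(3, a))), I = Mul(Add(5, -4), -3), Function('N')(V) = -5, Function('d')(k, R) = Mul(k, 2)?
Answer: 400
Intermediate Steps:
Function('d')(k, R) = Mul(2, k)
I = -3 (I = Mul(1, -3) = -3)
Function('h')(a) = Add(-30, Mul(-5, a)) (Function('h')(a) = Mul(-5, Add(a, Mul(2, 3))) = Mul(-5, Add(a, 6)) = Mul(-5, Add(6, a)) = Add(-30, Mul(-5, a)))
Pow(Add(Function('N')(10), Function('h')(I)), 2) = Pow(Add(-5, Add(-30, Mul(-5, -3))), 2) = Pow(Add(-5, Add(-30, 15)), 2) = Pow(Add(-5, -15), 2) = Pow(-20, 2) = 400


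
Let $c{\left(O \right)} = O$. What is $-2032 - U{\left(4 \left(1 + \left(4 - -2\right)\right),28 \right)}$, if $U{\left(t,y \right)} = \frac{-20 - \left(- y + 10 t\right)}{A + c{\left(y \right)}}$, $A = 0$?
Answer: $- \frac{14156}{7} \approx -2022.3$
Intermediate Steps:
$U{\left(t,y \right)} = \frac{-20 + y - 10 t}{y}$ ($U{\left(t,y \right)} = \frac{-20 - \left(- y + 10 t\right)}{0 + y} = \frac{-20 - \left(- y + 10 t\right)}{y} = \frac{-20 + y - 10 t}{y}$)
$-2032 - U{\left(4 \left(1 + \left(4 - -2\right)\right),28 \right)} = -2032 - \frac{-20 + 28 - 10 \cdot 4 \left(1 + \left(4 - -2\right)\right)}{28} = -2032 - \frac{-20 + 28 - 10 \cdot 4 \left(1 + \left(4 + 2\right)\right)}{28} = -2032 - \frac{-20 + 28 - 10 \cdot 4 \left(1 + 6\right)}{28} = -2032 - \frac{-20 + 28 - 10 \cdot 4 \cdot 7}{28} = -2032 - \frac{-20 + 28 - 280}{28} = -2032 - \frac{1}{28} \left(-272\right) = -2032 - - \frac{68}{7} = -2032 + \frac{68}{7} = - \frac{14156}{7}$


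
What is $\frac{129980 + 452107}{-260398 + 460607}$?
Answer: $\frac{582087}{200209} \approx 2.9074$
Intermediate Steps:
$\frac{129980 + 452107}{-260398 + 460607} = \frac{582087}{200209}$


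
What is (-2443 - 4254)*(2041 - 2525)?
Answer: 3241348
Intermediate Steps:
(-2443 - 4254)*(2041 - 2525) = -6697*(-484) = 3241348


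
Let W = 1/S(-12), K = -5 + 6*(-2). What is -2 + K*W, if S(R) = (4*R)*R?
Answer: -1169/576 ≈ -2.0295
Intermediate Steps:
S(R) = 4*R²
K = -17 (K = -5 - 12 = -17)
W = 1/576 (W = 1/(4*(-12)²) = 1/(4*144) = 1/576 ≈ 0.0017361)
-2 + K*W = -2 - 17*1/576 = -2 - 17/576 = -1169/576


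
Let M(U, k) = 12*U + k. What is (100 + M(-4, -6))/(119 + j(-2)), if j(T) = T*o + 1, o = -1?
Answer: 23/61 ≈ 0.37705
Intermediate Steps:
j(T) = 1 - T (j(T) = T*(-1) + 1 = -T + 1 = 1 - T)
M(U, k) = k + 12*U
(100 + M(-4, -6))/(119 + j(-2)) = (100 + (-6 + 12*(-4)))/(119 + (1 - 1*(-2))) = (100 + (-6 - 48))/(119 + (1 + 2)) = (100 - 54)/(119 + 3) = 46/122 = (1/122)*46 = 23/61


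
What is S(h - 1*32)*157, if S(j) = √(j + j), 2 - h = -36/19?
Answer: 314*I*√5073/19 ≈ 1177.1*I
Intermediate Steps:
h = 74/19 (h = 2 - (-36)/19 = 2 - 1*(-36/19) = 2 + 36/19 = 74/19 ≈ 3.8947)
S(j) = √2*√j (S(j) = √(2*j) = √2*√j)
S(h - 1*32)*157 = (√2*√(74/19 - 1*32))*157 = (√2*√(74/19 - 32))*157 = (√2*√(-534/19))*157 = (√2*(I*√10146/19))*157 = (2*I*√5073/19)*157 = 314*I*√5073/19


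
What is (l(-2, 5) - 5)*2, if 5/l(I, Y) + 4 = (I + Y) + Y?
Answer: -15/2 ≈ -7.5000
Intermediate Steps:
l(I, Y) = 5/(-4 + I + 2*Y) (l(I, Y) = 5/(-4 + ((I + Y) + Y)) = 5/(-4 + (I + 2*Y)) = 5/(-4 + I + 2*Y))
(l(-2, 5) - 5)*2 = (5/(-4 - 2 + 2*5) - 5)*2 = (5/(-4 - 2 + 10) - 5)*2 = (5/4 - 5)*2 = -15/4*2 = -15/2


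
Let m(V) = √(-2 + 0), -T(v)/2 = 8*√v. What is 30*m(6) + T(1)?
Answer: -16 + 30*I*√2 ≈ -16.0 + 42.426*I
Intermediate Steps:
T(v) = -16*√v
m(V) = I*√2 (m(V) = √(-2) = I*√2)
30*m(6) + T(1) = 30*(I*√2) - 16*√1 = 30*I*√2 - 16*1 = 30*I*√2 - 16 = -16 + 30*I*√2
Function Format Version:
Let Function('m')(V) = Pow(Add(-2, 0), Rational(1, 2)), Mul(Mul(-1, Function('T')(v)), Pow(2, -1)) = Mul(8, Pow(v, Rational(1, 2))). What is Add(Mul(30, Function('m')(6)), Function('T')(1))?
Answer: Add(-16, Mul(30, I, Pow(2, Rational(1, 2)))) ≈ Add(-16.000, Mul(42.426, I))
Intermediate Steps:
Function('T')(v) = Mul(-16, Pow(v, Rational(1, 2))) (Function('T')(v) = Mul(-2, Mul(8, Pow(v, Rational(1, 2)))) = Mul(-16, Pow(v, Rational(1, 2))))
Function('m')(V) = Mul(I, Pow(2, Rational(1, 2))) (Function('m')(V) = Pow(-2, Rational(1, 2)) = Mul(I, Pow(2, Rational(1, 2))))
Add(Mul(30, Function('m')(6)), Function('T')(1)) = Add(Mul(30, Mul(I, Pow(2, Rational(1, 2)))), Mul(-16, Pow(1, Rational(1, 2)))) = Add(Mul(30, I, Pow(2, Rational(1, 2))), Mul(-16, 1)) = Add(Mul(30, I, Pow(2, Rational(1, 2))), -16) = Add(-16, Mul(30, I, Pow(2, Rational(1, 2))))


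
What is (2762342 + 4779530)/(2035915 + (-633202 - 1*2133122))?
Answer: -7541872/730409 ≈ -10.326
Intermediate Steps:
(2762342 + 4779530)/(2035915 + (-633202 - 1*2133122)) = 7541872/(2035915 + (-633202 - 2133122)) = 7541872/(2035915 - 2766324) = 7541872/(-730409) = 7541872*(-1/730409) = -7541872/730409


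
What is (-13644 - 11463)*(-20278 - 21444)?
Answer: 1047514254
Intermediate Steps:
(-13644 - 11463)*(-20278 - 21444) = -25107*(-41722) = 1047514254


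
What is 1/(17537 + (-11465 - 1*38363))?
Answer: -1/32291 ≈ -3.0968e-5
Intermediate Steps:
1/(17537 + (-11465 - 1*38363)) = 1/(17537 + (-11465 - 38363)) = 1/(17537 - 49828) = 1/(-32291) = -1/32291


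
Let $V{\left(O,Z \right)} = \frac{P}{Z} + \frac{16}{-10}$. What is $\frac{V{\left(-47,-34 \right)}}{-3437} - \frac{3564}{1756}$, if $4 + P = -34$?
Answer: $- \frac{260283196}{128251655} \approx -2.0295$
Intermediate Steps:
$P = -38$ ($P = -4 - 34 = -38$)
$V{\left(O,Z \right)} = - \frac{8}{5} - \frac{38}{Z}$ ($V{\left(O,Z \right)} = - \frac{38}{Z} + \frac{16}{-10} = - \frac{38}{Z} + 16 \left(- \frac{1}{10}\right) = - \frac{38}{Z} - \frac{8}{5} = - \frac{8}{5} - \frac{38}{Z}$)
$\frac{V{\left(-47,-34 \right)}}{-3437} - \frac{3564}{1756} = \frac{- \frac{8}{5} - \frac{38}{-34}}{-3437} - \frac{3564}{1756} = \left(- \frac{8}{5} - - \frac{19}{17}\right) \left(- \frac{1}{3437}\right) - \frac{891}{439} = \left(- \frac{8}{5} + \frac{19}{17}\right) \left(- \frac{1}{3437}\right) - \frac{891}{439} = \left(- \frac{41}{85}\right) \left(- \frac{1}{3437}\right) - \frac{891}{439} = \frac{41}{292145} - \frac{891}{439} = - \frac{260283196}{128251655}$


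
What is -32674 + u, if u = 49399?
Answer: 16725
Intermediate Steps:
-32674 + u = -32674 + 49399 = 16725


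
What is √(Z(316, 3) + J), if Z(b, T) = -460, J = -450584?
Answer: 6*I*√12529 ≈ 671.6*I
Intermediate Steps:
√(Z(316, 3) + J) = √(-460 - 450584) = √(-451044) = 6*I*√12529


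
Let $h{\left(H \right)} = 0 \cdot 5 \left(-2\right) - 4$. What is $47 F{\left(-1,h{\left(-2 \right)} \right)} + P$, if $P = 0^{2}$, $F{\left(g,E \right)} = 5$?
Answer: $235$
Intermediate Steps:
$h{\left(H \right)} = -4$ ($h{\left(H \right)} = 0 \left(-2\right) - 4 = 0 - 4 = -4$)
$P = 0$
$47 F{\left(-1,h{\left(-2 \right)} \right)} + P = 47 \cdot 5 + 0 = 235 + 0 = 235$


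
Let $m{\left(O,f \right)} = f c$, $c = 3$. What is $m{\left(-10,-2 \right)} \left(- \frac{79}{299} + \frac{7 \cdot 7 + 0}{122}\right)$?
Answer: $- \frac{15039}{18239} \approx -0.82455$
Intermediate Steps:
$m{\left(O,f \right)} = 3 f$ ($m{\left(O,f \right)} = f 3 = 3 f$)
$m{\left(-10,-2 \right)} \left(- \frac{79}{299} + \frac{7 \cdot 7 + 0}{122}\right) = 3 \left(-2\right) \left(- \frac{79}{299} + \frac{7 \cdot 7 + 0}{122}\right) = - 6 \left(\left(-79\right) \frac{1}{299} + \left(49 + 0\right) \frac{1}{122}\right) = - 6 \left(- \frac{79}{299} + 49 \cdot \frac{1}{122}\right) = - 6 \left(- \frac{79}{299} + \frac{49}{122}\right) = \left(-6\right) \frac{5013}{36478} = - \frac{15039}{18239}$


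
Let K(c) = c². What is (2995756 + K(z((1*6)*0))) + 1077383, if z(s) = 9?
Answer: 4073220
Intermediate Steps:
(2995756 + K(z((1*6)*0))) + 1077383 = (2995756 + 9²) + 1077383 = (2995756 + 81) + 1077383 = 2995837 + 1077383 = 4073220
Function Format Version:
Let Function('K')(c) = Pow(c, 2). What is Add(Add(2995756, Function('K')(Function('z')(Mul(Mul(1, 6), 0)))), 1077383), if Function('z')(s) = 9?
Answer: 4073220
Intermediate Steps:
Add(Add(2995756, Function('K')(Function('z')(Mul(Mul(1, 6), 0)))), 1077383) = Add(Add(2995756, Pow(9, 2)), 1077383) = Add(Add(2995756, 81), 1077383) = Add(2995837, 1077383) = 4073220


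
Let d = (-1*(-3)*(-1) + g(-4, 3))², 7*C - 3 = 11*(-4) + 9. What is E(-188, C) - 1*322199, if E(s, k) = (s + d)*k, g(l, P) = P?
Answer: -2249377/7 ≈ -3.2134e+5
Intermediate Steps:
C = -32/7 (C = 3/7 + (11*(-4) + 9)/7 = 3/7 + (-44 + 9)/7 = 3/7 + (⅐)*(-35) = 3/7 - 5 = -32/7 ≈ -4.5714)
d = 0 (d = (-1*(-3)*(-1) + 3)² = (3*(-1) + 3)² = (-3 + 3)² = 0² = 0)
E(s, k) = k*s (E(s, k) = (s + 0)*k = s*k = k*s)
E(-188, C) - 1*322199 = -32/7*(-188) - 1*322199 = 6016/7 - 322199 = -2249377/7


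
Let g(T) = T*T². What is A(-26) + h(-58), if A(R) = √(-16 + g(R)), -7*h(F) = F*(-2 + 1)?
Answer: -58/7 + 2*I*√4398 ≈ -8.2857 + 132.63*I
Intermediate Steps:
g(T) = T³
h(F) = F/7 (h(F) = -F*(-2 + 1)/7 = -F*(-1)/7 = -(-1)*F/7 = F/7)
A(R) = √(-16 + R³)
A(-26) + h(-58) = √(-16 + (-26)³) + (⅐)*(-58) = √(-16 - 17576) - 58/7 = √(-17592) - 58/7 = 2*I*√4398 - 58/7 = -58/7 + 2*I*√4398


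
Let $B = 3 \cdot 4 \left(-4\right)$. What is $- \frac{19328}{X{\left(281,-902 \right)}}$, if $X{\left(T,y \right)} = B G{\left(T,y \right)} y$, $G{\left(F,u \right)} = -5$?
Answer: $\frac{604}{6765} \approx 0.089283$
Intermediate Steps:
$B = -48$ ($B = 12 \left(-4\right) = -48$)
$X{\left(T,y \right)} = 240 y$ ($X{\left(T,y \right)} = \left(-48\right) \left(-5\right) y = 240 y$)
$- \frac{19328}{X{\left(281,-902 \right)}} = - \frac{19328}{240 \left(-902\right)} = - \frac{19328}{-216480} = \left(-19328\right) \left(- \frac{1}{216480}\right) = \frac{604}{6765}$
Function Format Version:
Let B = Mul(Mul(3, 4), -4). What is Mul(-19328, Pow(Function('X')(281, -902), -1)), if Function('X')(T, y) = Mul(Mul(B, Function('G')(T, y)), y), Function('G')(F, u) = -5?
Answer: Rational(604, 6765) ≈ 0.089283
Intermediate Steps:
B = -48 (B = Mul(12, -4) = -48)
Function('X')(T, y) = Mul(240, y) (Function('X')(T, y) = Mul(Mul(-48, -5), y) = Mul(240, y))
Mul(-19328, Pow(Function('X')(281, -902), -1)) = Mul(-19328, Pow(Mul(240, -902), -1)) = Mul(-19328, Pow(-216480, -1)) = Mul(-19328, Rational(-1, 216480)) = Rational(604, 6765)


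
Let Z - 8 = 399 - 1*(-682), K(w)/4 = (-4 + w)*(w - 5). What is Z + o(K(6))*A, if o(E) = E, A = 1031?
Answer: 9337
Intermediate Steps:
K(w) = 4*(-5 + w)*(-4 + w) (K(w) = 4*((-4 + w)*(w - 5)) = 4*((-4 + w)*(-5 + w)) = 4*((-5 + w)*(-4 + w)) = 4*(-5 + w)*(-4 + w))
Z = 1089 (Z = 8 + (399 - 1*(-682)) = 8 + (399 + 682) = 8 + 1081 = 1089)
Z + o(K(6))*A = 1089 + (80 - 36*6 + 4*6²)*1031 = 1089 + (80 - 216 + 4*36)*1031 = 1089 + (80 - 216 + 144)*1031 = 1089 + 8*1031 = 1089 + 8248 = 9337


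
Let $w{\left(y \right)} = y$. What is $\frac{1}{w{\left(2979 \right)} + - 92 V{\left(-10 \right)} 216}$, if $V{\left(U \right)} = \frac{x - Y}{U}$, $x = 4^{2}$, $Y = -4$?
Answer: $\frac{1}{42723} \approx 2.3407 \cdot 10^{-5}$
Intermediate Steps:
$x = 16$
$V{\left(U \right)} = \frac{20}{U}$ ($V{\left(U \right)} = \frac{16 - -4}{U} = \frac{16 + 4}{U} = \frac{20}{U}$)
$\frac{1}{w{\left(2979 \right)} + - 92 V{\left(-10 \right)} 216} = \frac{1}{2979 + - 92 \frac{20}{-10} \cdot 216} = \frac{1}{2979 + - 92 \cdot 20 \left(- \frac{1}{10}\right) 216} = \frac{1}{2979 + \left(-92\right) \left(-2\right) 216} = \frac{1}{2979 + 184 \cdot 216} = \frac{1}{2979 + 39744} = \frac{1}{42723}$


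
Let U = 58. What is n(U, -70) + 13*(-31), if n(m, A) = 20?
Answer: -383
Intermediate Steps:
n(U, -70) + 13*(-31) = 20 + 13*(-31) = 20 - 403 = -383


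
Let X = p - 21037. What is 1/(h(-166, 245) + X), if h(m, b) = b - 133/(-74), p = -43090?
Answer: -74/4727135 ≈ -1.5654e-5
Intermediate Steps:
h(m, b) = 133/74 + b (h(m, b) = b - 133*(-1)/74 = b - 1*(-133/74) = b + 133/74 = 133/74 + b)
X = -64127 (X = -43090 - 21037 = -64127)
1/(h(-166, 245) + X) = 1/((133/74 + 245) - 64127) = 1/(18263/74 - 64127) = 1/(-4727135/74) = -74/4727135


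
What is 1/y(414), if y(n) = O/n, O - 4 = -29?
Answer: -414/25 ≈ -16.560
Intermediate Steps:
O = -25 (O = 4 - 29 = -25)
y(n) = -25/n
1/y(414) = 1/(-25/414) = -414/25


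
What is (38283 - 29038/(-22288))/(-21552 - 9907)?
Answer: -426640271/350579096 ≈ -1.2170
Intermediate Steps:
(38283 - 29038/(-22288))/(-21552 - 9907) = (38283 - 29038*(-1/22288))/(-31459) = (38283 + 14519/11144)*(-1/31459) = (426640271/11144)*(-1/31459) = -426640271/350579096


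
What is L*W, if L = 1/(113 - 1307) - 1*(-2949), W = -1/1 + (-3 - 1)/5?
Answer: -2112663/398 ≈ -5308.2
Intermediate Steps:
W = -9/5 (W = -1*1 - 4*⅕ = -1 - ⅘ = -9/5 ≈ -1.8000)
L = 3521105/1194 (L = 1/(-1194) + 2949 = -1/1194 + 2949 = 3521105/1194 ≈ 2949.0)
L*W = (3521105/1194)*(-9/5) = -2112663/398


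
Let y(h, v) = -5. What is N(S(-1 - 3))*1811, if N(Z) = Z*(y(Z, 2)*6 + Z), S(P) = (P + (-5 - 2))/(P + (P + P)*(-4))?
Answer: 16952771/784 ≈ 21623.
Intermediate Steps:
S(P) = -(-7 + P)/(7*P) (S(P) = (P - 7)/(P + (2*P)*(-4)) = (-7 + P)/(P - 8*P) = (-7 + P)/((-7*P)) = (-7 + P)*(-1/(7*P)) = -(-7 + P)/(7*P))
N(Z) = Z*(-30 + Z) (N(Z) = Z*(-5*6 + Z) = Z*(-30 + Z))
N(S(-1 - 3))*1811 = (((7 - (-1 - 3))/(7*(-1 - 3)))*(-30 + (7 - (-1 - 3))/(7*(-1 - 3))))*1811 = (((1/7)*(7 - 1*(-4))/(-4))*(-30 + (1/7)*(7 - 1*(-4))/(-4)))*1811 = (((1/7)*(-1/4)*(7 + 4))*(-30 + (1/7)*(-1/4)*(7 + 4)))*1811 = (((1/7)*(-1/4)*11)*(-30 + (1/7)*(-1/4)*11))*1811 = -11*(-30 - 11/28)/28*1811 = -11/28*(-851/28)*1811 = (9361/784)*1811 = 16952771/784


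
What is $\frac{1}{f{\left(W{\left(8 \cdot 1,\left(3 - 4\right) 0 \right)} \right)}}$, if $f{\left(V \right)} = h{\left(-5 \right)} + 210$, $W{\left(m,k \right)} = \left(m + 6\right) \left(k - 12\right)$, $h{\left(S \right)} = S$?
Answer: $\frac{1}{205} \approx 0.0048781$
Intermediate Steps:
$W{\left(m,k \right)} = \left(-12 + k\right) \left(6 + m\right)$ ($W{\left(m,k \right)} = \left(6 + m\right) \left(-12 + k\right) = \left(-12 + k\right) \left(6 + m\right)$)
$f{\left(V \right)} = 205$ ($f{\left(V \right)} = -5 + 210 = 205$)
$\frac{1}{f{\left(W{\left(8 \cdot 1,\left(3 - 4\right) 0 \right)} \right)}} = \frac{1}{205}$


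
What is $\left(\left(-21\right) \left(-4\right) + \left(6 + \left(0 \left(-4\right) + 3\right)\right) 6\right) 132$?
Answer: $18216$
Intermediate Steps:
$\left(\left(-21\right) \left(-4\right) + \left(6 + \left(0 \left(-4\right) + 3\right)\right) 6\right) 132 = \left(84 + \left(6 + \left(0 + 3\right)\right) 6\right) 132 = \left(84 + \left(6 + 3\right) 6\right) 132 = \left(84 + 9 \cdot 6\right) 132 = \left(84 + 54\right) 132 = 138 \cdot 132 = 18216$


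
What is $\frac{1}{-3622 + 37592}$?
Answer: $\frac{1}{33970} \approx 2.9438 \cdot 10^{-5}$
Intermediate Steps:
$\frac{1}{-3622 + 37592} = \frac{1}{33970}$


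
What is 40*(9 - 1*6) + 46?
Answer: 166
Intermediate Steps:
40*(9 - 1*6) + 46 = 40*(9 - 6) + 46 = 40*3 + 46 = 120 + 46 = 166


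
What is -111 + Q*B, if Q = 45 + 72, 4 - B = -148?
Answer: 17673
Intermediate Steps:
B = 152 (B = 4 - 1*(-148) = 4 + 148 = 152)
Q = 117
-111 + Q*B = -111 + 117*152 = -111 + 17784 = 17673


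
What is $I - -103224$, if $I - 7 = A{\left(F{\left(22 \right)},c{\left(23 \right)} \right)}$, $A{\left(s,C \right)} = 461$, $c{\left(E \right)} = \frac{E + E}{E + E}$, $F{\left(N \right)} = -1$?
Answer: $103692$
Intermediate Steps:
$c{\left(E \right)} = 1$ ($c{\left(E \right)} = \frac{2 E}{2 E} = 2 E \frac{1}{2 E} = 1$)
$I = 468$ ($I = 7 + 461 = 468$)
$I - -103224 = 468 - -103224 = 468 + 103224 = 103692$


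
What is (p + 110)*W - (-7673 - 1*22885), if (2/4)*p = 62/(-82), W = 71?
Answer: 1568686/41 ≈ 38261.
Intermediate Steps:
p = -62/41 (p = 2*(62/(-82)) = 2*(62*(-1/82)) = 2*(-31/41) = -62/41 ≈ -1.5122)
(p + 110)*W - (-7673 - 1*22885) = (-62/41 + 110)*71 - (-7673 - 1*22885) = (4448/41)*71 - (-7673 - 22885) = 315808/41 - 1*(-30558) = 315808/41 + 30558 = 1568686/41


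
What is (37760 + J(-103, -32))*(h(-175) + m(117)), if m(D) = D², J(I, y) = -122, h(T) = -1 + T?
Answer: 508602294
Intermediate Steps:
(37760 + J(-103, -32))*(h(-175) + m(117)) = (37760 - 122)*((-1 - 175) + 117²) = 37638*(-176 + 13689) = 37638*13513 = 508602294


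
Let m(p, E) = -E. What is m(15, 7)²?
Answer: 49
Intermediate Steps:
m(15, 7)² = (-1*7)² = (-7)² = 49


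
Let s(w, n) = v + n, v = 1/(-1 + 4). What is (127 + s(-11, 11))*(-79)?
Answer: -32785/3 ≈ -10928.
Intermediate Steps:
v = ⅓ (v = 1/3 = ⅓ ≈ 0.33333)
s(w, n) = ⅓ + n
(127 + s(-11, 11))*(-79) = (127 + (⅓ + 11))*(-79) = (127 + 34/3)*(-79) = (415/3)*(-79) = -32785/3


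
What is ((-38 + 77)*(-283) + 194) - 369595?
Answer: -380438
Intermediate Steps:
((-38 + 77)*(-283) + 194) - 369595 = (39*(-283) + 194) - 369595 = (-11037 + 194) - 369595 = -10843 - 369595 = -380438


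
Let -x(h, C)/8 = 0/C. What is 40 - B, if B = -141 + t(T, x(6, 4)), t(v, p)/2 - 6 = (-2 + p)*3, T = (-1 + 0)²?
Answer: 181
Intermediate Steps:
x(h, C) = 0 (x(h, C) = -0/C = -8*0 = 0)
T = 1 (T = (-1)² = 1)
t(v, p) = 6*p (t(v, p) = 12 + 2*((-2 + p)*3) = 12 + 2*(-6 + 3*p) = 12 + (-12 + 6*p) = 6*p)
B = -141 (B = -141 + 6*0 = -141 + 0 = -141)
40 - B = 40 - 1*(-141) = 40 + 141 = 181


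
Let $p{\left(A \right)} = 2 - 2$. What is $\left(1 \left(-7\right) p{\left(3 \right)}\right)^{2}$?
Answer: $0$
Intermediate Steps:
$p{\left(A \right)} = 0$ ($p{\left(A \right)} = 2 - 2 = 0$)
$\left(1 \left(-7\right) p{\left(3 \right)}\right)^{2} = \left(1 \left(-7\right) 0\right)^{2} = \left(\left(-7\right) 0\right)^{2} = 0^{2} = 0$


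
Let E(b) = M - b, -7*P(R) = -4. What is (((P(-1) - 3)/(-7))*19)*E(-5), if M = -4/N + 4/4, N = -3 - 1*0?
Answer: 7106/147 ≈ 48.340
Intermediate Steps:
P(R) = 4/7 (P(R) = -⅐*(-4) = 4/7)
N = -3 (N = -3 + 0 = -3)
M = 7/3 (M = -4/(-3) + 4/4 = -4*(-⅓) + 4*(¼) = 4/3 + 1 = 7/3 ≈ 2.3333)
E(b) = 7/3 - b
(((P(-1) - 3)/(-7))*19)*E(-5) = (((4/7 - 3)/(-7))*19)*(7/3 - 1*(-5)) = (-17/7*(-⅐)*19)*(7/3 + 5) = ((17/49)*19)*(22/3) = (323/49)*(22/3) = 7106/147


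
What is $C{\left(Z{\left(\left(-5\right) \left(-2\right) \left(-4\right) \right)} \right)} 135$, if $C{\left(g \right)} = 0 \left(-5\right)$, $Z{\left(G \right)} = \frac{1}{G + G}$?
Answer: $0$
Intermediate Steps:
$Z{\left(G \right)} = \frac{1}{2 G}$
$C{\left(g \right)} = 0$
$C{\left(Z{\left(\left(-5\right) \left(-2\right) \left(-4\right) \right)} \right)} 135 = 0 \cdot 135 = 0$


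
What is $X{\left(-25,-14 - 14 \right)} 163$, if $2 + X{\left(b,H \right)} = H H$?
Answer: $127466$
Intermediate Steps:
$X{\left(b,H \right)} = -2 + H^{2}$ ($X{\left(b,H \right)} = -2 + H H = -2 + H^{2}$)
$X{\left(-25,-14 - 14 \right)} 163 = \left(-2 + \left(-14 - 14\right)^{2}\right) 163 = \left(-2 + \left(-28\right)^{2}\right) 163 = \left(-2 + 784\right) 163 = 782 \cdot 163 = 127466$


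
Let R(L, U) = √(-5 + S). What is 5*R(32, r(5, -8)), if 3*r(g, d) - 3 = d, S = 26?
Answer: 5*√21 ≈ 22.913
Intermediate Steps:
r(g, d) = 1 + d/3
R(L, U) = √21 (R(L, U) = √(-5 + 26) = √21)
5*R(32, r(5, -8)) = 5*√21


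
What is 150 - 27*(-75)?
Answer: 2175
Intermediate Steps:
150 - 27*(-75) = 150 + 2025 = 2175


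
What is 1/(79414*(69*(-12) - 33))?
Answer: -1/68375454 ≈ -1.4625e-8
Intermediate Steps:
1/(79414*(69*(-12) - 33)) = 1/(79414*(-828 - 33)) = (1/79414)/(-861) = (1/79414)*(-1/861) = -1/68375454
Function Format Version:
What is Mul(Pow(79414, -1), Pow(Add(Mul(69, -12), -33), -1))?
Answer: Rational(-1, 68375454) ≈ -1.4625e-8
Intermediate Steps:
Mul(Pow(79414, -1), Pow(Add(Mul(69, -12), -33), -1)) = Mul(Rational(1, 79414), Pow(Add(-828, -33), -1)) = Mul(Rational(1, 79414), Pow(-861, -1)) = Mul(Rational(1, 79414), Rational(-1, 861)) = Rational(-1, 68375454)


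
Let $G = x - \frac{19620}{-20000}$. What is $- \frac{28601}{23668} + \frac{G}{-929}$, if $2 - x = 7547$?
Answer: $\frac{37995378173}{5496893000} \approx 6.9122$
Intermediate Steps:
$x = -7545$ ($x = 2 - 7547 = -7545$)
$G = - \frac{7544019}{1000}$ ($G = -7545 - \frac{19620}{-20000} = -7545 - - \frac{981}{1000} = -7545 + \frac{981}{1000} = - \frac{7544019}{1000} \approx -7544.0$)
$- \frac{28601}{23668} + \frac{G}{-929} = - \frac{28601}{23668} - \frac{7544019}{1000 \left(-929\right)} = \left(-28601\right) \frac{1}{23668} - - \frac{7544019}{929000} = - \frac{28601}{23668} + \frac{7544019}{929000} = \frac{37995378173}{5496893000}$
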